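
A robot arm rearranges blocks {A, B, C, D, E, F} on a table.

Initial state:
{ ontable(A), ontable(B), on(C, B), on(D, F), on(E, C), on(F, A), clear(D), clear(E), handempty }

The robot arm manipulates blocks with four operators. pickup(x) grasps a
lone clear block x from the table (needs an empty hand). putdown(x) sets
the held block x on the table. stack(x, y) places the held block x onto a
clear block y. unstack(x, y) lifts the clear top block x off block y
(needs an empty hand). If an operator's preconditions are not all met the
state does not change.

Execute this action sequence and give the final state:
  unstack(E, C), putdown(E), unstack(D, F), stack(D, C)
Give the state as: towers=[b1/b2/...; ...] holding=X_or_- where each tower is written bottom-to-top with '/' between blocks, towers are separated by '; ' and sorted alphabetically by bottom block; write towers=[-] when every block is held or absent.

step 1 (unstack(E, C)): towers=[A/F/D; B/C] holding=E
step 2 (putdown(E)): towers=[A/F/D; B/C; E] holding=-
step 3 (unstack(D, F)): towers=[A/F; B/C; E] holding=D
step 4 (stack(D, C)): towers=[A/F; B/C/D; E] holding=-

towers=[A/F; B/C/D; E] holding=-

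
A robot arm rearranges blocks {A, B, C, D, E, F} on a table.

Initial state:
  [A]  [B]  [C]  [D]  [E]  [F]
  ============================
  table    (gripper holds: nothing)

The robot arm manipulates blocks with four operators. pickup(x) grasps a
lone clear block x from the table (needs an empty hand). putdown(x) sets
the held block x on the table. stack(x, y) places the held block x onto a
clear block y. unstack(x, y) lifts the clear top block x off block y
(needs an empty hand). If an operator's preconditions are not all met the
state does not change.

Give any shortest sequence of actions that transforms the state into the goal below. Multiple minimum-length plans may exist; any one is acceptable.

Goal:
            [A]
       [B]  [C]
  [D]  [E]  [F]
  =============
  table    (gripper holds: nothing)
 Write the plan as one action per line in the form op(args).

step 1 (pickup(B)): towers=[A; C; D; E; F] holding=B
step 2 (stack(B, E)): towers=[A; C; D; E/B; F] holding=-
step 3 (pickup(C)): towers=[A; D; E/B; F] holding=C
step 4 (stack(C, F)): towers=[A; D; E/B; F/C] holding=-
step 5 (pickup(A)): towers=[D; E/B; F/C] holding=A
step 6 (stack(A, C)): towers=[D; E/B; F/C/A] holding=-
goal check: towers=[D; E/B; F/C/A] holding=- — reached (length 6, optimal by BFS)

pickup(B)
stack(B, E)
pickup(C)
stack(C, F)
pickup(A)
stack(A, C)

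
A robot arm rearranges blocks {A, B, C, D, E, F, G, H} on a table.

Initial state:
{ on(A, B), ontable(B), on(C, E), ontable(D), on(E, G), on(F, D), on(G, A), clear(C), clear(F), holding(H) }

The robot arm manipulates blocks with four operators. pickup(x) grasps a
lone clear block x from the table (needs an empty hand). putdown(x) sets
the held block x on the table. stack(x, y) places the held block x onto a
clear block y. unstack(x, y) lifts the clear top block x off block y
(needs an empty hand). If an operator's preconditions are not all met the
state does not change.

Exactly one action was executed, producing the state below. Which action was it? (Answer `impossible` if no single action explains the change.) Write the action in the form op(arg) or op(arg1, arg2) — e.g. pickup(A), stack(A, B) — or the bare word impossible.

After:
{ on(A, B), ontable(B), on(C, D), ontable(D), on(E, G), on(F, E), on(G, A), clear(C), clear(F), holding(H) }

target: towers=[B/A/G/E/F; D/C] holding=H
        putdown(H) → towers=[B/A/G/E/C; D/F; H] holding=-
       stack(H, F) → towers=[B/A/G/E/C; D/F/H] holding=-
       stack(H, C) → towers=[B/A/G/E/C/H; D/F] holding=-
none of the 3 applicable actions match → impossible

impossible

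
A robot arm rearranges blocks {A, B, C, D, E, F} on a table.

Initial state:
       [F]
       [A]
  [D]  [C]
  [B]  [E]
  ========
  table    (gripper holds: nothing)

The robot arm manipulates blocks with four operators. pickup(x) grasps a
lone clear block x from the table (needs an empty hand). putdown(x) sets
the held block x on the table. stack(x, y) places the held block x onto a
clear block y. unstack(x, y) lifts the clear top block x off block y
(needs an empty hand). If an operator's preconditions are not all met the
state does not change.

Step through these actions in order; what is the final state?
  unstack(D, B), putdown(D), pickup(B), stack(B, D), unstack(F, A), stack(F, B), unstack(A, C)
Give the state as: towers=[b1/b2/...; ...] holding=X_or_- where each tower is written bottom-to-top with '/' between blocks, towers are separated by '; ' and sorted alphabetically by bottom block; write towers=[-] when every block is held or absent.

towers=[D/B/F; E/C] holding=A

step 1 (unstack(D, B)): towers=[B; E/C/A/F] holding=D
step 2 (putdown(D)): towers=[B; D; E/C/A/F] holding=-
step 3 (pickup(B)): towers=[D; E/C/A/F] holding=B
step 4 (stack(B, D)): towers=[D/B; E/C/A/F] holding=-
step 5 (unstack(F, A)): towers=[D/B; E/C/A] holding=F
step 6 (stack(F, B)): towers=[D/B/F; E/C/A] holding=-
step 7 (unstack(A, C)): towers=[D/B/F; E/C] holding=A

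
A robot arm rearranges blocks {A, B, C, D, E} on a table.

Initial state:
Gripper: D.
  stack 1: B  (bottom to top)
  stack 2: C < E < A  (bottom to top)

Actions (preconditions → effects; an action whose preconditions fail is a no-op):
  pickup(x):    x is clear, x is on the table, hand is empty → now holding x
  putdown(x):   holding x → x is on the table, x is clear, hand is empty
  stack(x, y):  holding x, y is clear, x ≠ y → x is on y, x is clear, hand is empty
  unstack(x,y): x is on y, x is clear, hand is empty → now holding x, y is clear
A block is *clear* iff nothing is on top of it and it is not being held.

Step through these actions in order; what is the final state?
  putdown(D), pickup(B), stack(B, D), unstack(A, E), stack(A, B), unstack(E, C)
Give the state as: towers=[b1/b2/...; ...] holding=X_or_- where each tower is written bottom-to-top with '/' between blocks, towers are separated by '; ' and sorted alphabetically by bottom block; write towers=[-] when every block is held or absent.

step 1 (putdown(D)): towers=[B; C/E/A; D] holding=-
step 2 (pickup(B)): towers=[C/E/A; D] holding=B
step 3 (stack(B, D)): towers=[C/E/A; D/B] holding=-
step 4 (unstack(A, E)): towers=[C/E; D/B] holding=A
step 5 (stack(A, B)): towers=[C/E; D/B/A] holding=-
step 6 (unstack(E, C)): towers=[C; D/B/A] holding=E

towers=[C; D/B/A] holding=E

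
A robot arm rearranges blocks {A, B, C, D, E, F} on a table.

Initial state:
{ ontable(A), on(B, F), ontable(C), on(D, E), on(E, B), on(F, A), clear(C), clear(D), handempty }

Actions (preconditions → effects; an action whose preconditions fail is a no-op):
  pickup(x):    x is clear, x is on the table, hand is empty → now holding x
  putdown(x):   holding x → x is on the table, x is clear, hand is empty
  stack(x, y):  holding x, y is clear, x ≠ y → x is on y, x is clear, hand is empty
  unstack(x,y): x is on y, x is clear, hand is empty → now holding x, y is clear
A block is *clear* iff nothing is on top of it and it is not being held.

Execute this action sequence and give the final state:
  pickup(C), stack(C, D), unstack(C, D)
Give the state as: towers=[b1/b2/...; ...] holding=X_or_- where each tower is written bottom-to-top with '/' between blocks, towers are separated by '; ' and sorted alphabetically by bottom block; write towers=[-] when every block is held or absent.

step 1 (pickup(C)): towers=[A/F/B/E/D] holding=C
step 2 (stack(C, D)): towers=[A/F/B/E/D/C] holding=-
step 3 (unstack(C, D)): towers=[A/F/B/E/D] holding=C

towers=[A/F/B/E/D] holding=C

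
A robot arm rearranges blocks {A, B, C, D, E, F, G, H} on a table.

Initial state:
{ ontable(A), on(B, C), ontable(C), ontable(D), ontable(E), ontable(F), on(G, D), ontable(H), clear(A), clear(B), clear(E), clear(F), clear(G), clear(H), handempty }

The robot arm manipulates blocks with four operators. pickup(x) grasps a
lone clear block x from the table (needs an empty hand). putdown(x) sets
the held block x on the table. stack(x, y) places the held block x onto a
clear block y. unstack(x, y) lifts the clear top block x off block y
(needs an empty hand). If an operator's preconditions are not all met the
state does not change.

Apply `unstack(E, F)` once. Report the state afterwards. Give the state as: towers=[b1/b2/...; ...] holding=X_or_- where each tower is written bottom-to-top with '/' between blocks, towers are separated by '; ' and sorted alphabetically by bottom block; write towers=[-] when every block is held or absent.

towers=[A; C/B; D/G; E; F; H] holding=-

before: towers=[A; C/B; D/G; E; F; H] holding=-
pre[unstack(E, F)]: on(E,F) no, clear(E) yes, handempty yes
on(E,F) unmet → unstack(E, F) is a no-op
after:  towers=[A; C/B; D/G; E; F; H] holding=-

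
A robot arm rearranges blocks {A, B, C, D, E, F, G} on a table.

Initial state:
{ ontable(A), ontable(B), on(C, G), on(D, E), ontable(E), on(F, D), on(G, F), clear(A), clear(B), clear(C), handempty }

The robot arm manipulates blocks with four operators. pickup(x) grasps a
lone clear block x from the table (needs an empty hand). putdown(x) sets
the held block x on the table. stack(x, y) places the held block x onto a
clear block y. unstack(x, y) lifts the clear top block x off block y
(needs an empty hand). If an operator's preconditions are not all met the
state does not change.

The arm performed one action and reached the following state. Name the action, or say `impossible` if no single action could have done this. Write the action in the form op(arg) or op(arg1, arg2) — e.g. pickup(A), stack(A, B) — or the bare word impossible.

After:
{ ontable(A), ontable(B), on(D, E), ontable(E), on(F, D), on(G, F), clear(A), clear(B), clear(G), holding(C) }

target: towers=[A; B; E/D/F/G] holding=C
         pickup(B) → towers=[A; E/D/F/G/C] holding=B
         pickup(A) → towers=[B; E/D/F/G/C] holding=A
     unstack(C, G) → towers=[A; B; E/D/F/G] holding=C  ← match

unstack(C, G)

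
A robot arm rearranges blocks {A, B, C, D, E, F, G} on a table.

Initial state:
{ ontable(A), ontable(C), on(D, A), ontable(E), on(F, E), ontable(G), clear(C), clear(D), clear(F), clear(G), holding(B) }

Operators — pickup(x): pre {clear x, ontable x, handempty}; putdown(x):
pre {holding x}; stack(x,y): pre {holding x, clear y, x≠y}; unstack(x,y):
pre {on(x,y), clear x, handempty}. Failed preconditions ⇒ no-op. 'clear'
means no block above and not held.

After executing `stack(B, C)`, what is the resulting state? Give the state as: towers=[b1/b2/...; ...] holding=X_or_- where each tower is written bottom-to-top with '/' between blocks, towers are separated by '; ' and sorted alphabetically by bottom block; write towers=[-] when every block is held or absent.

before: towers=[A/D; C; E/F; G] holding=B
pre[stack(B, C)]: holding(B) ok, clear(C) ok, B≠C ok
all met → apply stack(B, C)
after:  towers=[A/D; C/B; E/F; G] holding=-

towers=[A/D; C/B; E/F; G] holding=-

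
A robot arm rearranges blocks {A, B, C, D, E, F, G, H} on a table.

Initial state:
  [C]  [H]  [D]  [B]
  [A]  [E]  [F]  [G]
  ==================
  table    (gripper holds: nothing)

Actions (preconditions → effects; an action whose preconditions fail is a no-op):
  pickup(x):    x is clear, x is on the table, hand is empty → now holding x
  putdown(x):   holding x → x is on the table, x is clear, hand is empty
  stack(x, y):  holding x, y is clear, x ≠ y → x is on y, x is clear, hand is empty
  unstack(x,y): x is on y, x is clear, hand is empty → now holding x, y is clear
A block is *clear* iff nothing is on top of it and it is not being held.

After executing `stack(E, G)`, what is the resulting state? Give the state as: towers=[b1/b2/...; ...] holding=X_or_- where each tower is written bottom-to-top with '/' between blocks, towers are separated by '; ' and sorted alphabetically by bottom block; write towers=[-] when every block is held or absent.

before: towers=[A/C; E/H; F/D; G/B] holding=-
pre[stack(E, G)]: holding(E) fail, clear(G) fail, E≠G ok
holding(E), clear(G) unmet → stack(E, G) is a no-op
after:  towers=[A/C; E/H; F/D; G/B] holding=-

towers=[A/C; E/H; F/D; G/B] holding=-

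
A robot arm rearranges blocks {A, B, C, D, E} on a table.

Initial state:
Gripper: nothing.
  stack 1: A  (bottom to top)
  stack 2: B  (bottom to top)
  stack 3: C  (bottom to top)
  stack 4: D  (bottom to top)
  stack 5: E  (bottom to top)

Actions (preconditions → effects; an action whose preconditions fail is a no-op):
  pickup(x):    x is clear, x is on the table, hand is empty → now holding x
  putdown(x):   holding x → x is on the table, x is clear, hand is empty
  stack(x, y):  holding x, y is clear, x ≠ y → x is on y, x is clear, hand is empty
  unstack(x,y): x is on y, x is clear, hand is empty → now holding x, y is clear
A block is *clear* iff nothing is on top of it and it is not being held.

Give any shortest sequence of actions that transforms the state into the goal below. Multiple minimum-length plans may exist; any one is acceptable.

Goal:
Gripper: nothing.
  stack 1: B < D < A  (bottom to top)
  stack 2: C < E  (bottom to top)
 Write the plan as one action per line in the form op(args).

step 1 (pickup(D)): towers=[A; B; C; E] holding=D
step 2 (stack(D, B)): towers=[A; B/D; C; E] holding=-
step 3 (pickup(A)): towers=[B/D; C; E] holding=A
step 4 (stack(A, D)): towers=[B/D/A; C; E] holding=-
step 5 (pickup(E)): towers=[B/D/A; C] holding=E
step 6 (stack(E, C)): towers=[B/D/A; C/E] holding=-
goal check: towers=[B/D/A; C/E] holding=- — reached (length 6, optimal by BFS)

pickup(D)
stack(D, B)
pickup(A)
stack(A, D)
pickup(E)
stack(E, C)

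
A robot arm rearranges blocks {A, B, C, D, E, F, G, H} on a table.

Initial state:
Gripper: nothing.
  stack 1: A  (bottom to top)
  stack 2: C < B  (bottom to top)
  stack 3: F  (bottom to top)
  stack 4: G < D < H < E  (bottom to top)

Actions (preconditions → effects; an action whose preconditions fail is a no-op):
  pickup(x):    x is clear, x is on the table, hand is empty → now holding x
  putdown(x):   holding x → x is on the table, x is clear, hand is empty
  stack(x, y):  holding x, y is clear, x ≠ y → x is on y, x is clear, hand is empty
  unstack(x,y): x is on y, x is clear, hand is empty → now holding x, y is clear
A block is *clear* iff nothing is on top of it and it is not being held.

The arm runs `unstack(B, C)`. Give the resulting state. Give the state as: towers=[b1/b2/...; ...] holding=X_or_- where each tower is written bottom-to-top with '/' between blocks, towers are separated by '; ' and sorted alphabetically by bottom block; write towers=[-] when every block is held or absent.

towers=[A; C; F; G/D/H/E] holding=B

before: towers=[A; C/B; F; G/D/H/E] holding=-
pre[unstack(B, C)]: on(B,C) yes, clear(B) yes, handempty yes
all met → apply unstack(B, C)
after:  towers=[A; C; F; G/D/H/E] holding=B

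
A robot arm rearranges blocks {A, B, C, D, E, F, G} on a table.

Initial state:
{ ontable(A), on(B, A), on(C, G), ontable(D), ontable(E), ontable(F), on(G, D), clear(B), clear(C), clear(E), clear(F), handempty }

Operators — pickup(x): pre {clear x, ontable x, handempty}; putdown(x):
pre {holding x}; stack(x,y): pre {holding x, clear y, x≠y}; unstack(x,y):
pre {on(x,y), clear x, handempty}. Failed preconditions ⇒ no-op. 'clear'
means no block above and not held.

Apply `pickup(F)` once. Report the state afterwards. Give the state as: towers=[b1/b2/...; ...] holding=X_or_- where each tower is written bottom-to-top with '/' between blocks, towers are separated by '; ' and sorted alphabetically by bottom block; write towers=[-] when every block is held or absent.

before: towers=[A/B; D/G/C; E; F] holding=-
pre[pickup(F)]: clear(F) ok, ontable(F) ok, handempty ok
all met → apply pickup(F)
after:  towers=[A/B; D/G/C; E] holding=F

towers=[A/B; D/G/C; E] holding=F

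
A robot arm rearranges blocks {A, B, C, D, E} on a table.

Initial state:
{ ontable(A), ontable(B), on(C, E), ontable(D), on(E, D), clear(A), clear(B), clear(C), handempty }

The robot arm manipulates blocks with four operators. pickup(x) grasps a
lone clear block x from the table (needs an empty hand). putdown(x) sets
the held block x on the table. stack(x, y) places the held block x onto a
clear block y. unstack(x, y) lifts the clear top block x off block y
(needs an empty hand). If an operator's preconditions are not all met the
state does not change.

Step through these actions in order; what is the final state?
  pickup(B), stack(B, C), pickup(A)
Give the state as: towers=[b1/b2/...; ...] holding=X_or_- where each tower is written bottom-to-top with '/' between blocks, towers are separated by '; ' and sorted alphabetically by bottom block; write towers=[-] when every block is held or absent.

step 1 (pickup(B)): towers=[A; D/E/C] holding=B
step 2 (stack(B, C)): towers=[A; D/E/C/B] holding=-
step 3 (pickup(A)): towers=[D/E/C/B] holding=A

towers=[D/E/C/B] holding=A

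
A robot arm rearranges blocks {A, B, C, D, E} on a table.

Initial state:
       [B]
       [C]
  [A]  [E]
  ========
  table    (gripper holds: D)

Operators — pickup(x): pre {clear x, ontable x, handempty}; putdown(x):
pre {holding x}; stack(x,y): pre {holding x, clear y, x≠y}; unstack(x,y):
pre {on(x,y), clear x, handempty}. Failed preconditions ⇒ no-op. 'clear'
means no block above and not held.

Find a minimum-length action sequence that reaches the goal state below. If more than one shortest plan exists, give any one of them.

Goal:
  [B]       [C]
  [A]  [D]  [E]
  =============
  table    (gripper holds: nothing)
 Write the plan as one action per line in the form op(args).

putdown(D)
unstack(B, C)
stack(B, A)

step 1 (putdown(D)): towers=[A; D; E/C/B] holding=-
step 2 (unstack(B, C)): towers=[A; D; E/C] holding=B
step 3 (stack(B, A)): towers=[A/B; D; E/C] holding=-
goal check: towers=[A/B; D; E/C] holding=- — reached (length 3, optimal by BFS)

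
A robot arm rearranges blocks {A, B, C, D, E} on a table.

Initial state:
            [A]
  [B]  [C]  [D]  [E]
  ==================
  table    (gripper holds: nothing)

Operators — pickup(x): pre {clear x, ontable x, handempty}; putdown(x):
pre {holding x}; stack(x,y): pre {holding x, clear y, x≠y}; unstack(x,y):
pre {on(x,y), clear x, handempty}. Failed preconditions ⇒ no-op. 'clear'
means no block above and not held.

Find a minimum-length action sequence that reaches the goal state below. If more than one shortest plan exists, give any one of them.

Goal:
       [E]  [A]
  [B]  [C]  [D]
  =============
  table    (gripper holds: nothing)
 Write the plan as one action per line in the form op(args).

step 1 (pickup(E)): towers=[B; C; D/A] holding=E
step 2 (stack(E, C)): towers=[B; C/E; D/A] holding=-
goal check: towers=[B; C/E; D/A] holding=- — reached (length 2, optimal by BFS)

pickup(E)
stack(E, C)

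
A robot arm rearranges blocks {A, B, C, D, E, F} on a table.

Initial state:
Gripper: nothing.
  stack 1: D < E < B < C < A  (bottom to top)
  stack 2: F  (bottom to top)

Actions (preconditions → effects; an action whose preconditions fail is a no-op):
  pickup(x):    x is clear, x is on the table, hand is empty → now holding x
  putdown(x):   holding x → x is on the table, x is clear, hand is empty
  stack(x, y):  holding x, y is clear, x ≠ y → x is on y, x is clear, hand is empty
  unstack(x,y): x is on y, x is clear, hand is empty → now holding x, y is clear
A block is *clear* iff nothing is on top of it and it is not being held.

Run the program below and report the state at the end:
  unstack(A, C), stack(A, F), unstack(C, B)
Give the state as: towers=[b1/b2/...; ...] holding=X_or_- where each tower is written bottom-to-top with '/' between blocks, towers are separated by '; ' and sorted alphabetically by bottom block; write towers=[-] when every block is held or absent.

step 1 (unstack(A, C)): towers=[D/E/B/C; F] holding=A
step 2 (stack(A, F)): towers=[D/E/B/C; F/A] holding=-
step 3 (unstack(C, B)): towers=[D/E/B; F/A] holding=C

towers=[D/E/B; F/A] holding=C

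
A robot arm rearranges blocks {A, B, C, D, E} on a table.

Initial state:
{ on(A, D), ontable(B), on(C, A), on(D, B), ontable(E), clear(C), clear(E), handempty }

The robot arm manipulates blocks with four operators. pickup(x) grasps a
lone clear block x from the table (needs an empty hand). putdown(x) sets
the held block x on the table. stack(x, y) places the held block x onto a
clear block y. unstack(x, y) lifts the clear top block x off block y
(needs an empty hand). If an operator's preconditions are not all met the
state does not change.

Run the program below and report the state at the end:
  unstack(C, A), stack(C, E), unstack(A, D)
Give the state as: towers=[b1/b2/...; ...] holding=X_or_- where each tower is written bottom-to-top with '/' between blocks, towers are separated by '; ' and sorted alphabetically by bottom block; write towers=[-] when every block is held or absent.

towers=[B/D; E/C] holding=A

step 1 (unstack(C, A)): towers=[B/D/A; E] holding=C
step 2 (stack(C, E)): towers=[B/D/A; E/C] holding=-
step 3 (unstack(A, D)): towers=[B/D; E/C] holding=A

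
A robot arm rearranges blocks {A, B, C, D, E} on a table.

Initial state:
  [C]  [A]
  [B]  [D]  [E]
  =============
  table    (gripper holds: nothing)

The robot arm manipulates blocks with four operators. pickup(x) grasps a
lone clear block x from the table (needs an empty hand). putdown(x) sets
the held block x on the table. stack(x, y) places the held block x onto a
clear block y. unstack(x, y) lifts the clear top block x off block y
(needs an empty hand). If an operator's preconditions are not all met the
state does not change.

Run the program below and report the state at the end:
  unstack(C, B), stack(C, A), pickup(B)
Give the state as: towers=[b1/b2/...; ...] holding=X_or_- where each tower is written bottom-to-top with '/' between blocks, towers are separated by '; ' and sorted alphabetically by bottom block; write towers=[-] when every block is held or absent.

towers=[D/A/C; E] holding=B

step 1 (unstack(C, B)): towers=[B; D/A; E] holding=C
step 2 (stack(C, A)): towers=[B; D/A/C; E] holding=-
step 3 (pickup(B)): towers=[D/A/C; E] holding=B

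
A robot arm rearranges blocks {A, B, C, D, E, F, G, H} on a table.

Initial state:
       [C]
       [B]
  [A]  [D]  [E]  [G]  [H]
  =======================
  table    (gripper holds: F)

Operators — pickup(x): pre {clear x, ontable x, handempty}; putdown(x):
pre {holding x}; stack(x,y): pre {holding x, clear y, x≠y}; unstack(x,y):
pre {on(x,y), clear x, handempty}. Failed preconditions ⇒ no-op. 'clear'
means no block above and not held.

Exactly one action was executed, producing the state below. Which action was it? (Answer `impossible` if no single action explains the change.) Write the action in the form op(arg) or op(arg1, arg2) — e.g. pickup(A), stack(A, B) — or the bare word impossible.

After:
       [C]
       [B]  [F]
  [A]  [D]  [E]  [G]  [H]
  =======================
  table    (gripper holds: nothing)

stack(F, E)

target: towers=[A; D/B/C; E/F; G; H] holding=-
        putdown(F) → towers=[A; D/B/C; E; F; G; H] holding=-
       stack(F, G) → towers=[A; D/B/C; E; G/F; H] holding=-
       stack(F, A) → towers=[A/F; D/B/C; E; G; H] holding=-
       stack(F, E) → towers=[A; D/B/C; E/F; G; H] holding=-  ← match
       stack(F, H) → towers=[A; D/B/C; E; G; H/F] holding=-
       stack(F, C) → towers=[A; D/B/C/F; E; G; H] holding=-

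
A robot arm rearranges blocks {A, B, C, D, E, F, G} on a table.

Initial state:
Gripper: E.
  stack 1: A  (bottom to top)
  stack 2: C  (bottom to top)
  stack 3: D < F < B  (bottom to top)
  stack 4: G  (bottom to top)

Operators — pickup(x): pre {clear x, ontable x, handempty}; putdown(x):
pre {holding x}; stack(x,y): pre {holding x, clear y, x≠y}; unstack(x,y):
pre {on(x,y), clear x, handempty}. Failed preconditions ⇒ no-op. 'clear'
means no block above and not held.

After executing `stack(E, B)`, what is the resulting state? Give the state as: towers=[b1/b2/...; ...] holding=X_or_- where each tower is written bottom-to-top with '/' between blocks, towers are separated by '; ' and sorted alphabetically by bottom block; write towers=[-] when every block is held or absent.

towers=[A; C; D/F/B/E; G] holding=-

before: towers=[A; C; D/F/B; G] holding=E
pre[stack(E, B)]: holding(E) yes, clear(B) yes, E≠B yes
all met → apply stack(E, B)
after:  towers=[A; C; D/F/B/E; G] holding=-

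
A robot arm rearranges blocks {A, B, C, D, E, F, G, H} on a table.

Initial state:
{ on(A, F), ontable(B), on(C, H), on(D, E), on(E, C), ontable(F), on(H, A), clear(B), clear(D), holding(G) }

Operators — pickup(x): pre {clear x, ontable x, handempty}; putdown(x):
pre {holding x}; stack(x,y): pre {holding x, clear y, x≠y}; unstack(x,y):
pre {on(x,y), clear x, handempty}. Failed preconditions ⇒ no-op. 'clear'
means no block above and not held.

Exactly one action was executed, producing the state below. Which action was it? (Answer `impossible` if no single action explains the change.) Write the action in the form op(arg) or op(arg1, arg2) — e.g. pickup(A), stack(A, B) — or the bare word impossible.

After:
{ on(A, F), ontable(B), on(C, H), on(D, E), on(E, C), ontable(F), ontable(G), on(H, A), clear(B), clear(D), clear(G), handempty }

putdown(G)

target: towers=[B; F/A/H/C/E/D; G] holding=-
        putdown(G) → towers=[B; F/A/H/C/E/D; G] holding=-  ← match
       stack(G, B) → towers=[B/G; F/A/H/C/E/D] holding=-
       stack(G, D) → towers=[B; F/A/H/C/E/D/G] holding=-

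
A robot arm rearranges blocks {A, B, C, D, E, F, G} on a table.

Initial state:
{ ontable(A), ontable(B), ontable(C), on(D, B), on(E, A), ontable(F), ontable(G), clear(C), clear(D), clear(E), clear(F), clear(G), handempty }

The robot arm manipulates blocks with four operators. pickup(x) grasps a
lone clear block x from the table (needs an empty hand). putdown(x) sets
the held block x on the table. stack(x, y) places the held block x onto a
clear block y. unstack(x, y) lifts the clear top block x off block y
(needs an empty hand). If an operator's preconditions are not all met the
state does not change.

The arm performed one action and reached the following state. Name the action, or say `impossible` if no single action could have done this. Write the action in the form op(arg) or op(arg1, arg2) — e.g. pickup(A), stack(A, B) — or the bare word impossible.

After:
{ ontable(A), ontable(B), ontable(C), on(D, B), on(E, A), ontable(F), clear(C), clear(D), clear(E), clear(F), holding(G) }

target: towers=[A/E; B/D; C; F] holding=G
         pickup(F) → towers=[A/E; B/D; C; G] holding=F
         pickup(G) → towers=[A/E; B/D; C; F] holding=G  ← match
     unstack(D, B) → towers=[A/E; B; C; F; G] holding=D
     unstack(E, A) → towers=[A; B/D; C; F; G] holding=E
         pickup(C) → towers=[A/E; B/D; F; G] holding=C

pickup(G)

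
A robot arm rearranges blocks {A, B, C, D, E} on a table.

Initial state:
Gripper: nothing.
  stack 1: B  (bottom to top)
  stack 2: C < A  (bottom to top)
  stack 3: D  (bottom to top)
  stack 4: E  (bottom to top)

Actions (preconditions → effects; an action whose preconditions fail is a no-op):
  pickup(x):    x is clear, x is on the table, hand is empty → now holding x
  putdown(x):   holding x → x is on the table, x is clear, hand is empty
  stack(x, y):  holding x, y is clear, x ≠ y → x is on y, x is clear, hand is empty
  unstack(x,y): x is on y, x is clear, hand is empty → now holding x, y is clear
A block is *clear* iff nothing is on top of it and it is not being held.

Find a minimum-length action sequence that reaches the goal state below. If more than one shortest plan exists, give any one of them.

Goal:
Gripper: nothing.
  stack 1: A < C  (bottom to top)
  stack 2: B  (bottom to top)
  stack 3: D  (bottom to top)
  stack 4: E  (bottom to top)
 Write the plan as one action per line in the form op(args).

step 1 (unstack(A, C)): towers=[B; C; D; E] holding=A
step 2 (putdown(A)): towers=[A; B; C; D; E] holding=-
step 3 (pickup(C)): towers=[A; B; D; E] holding=C
step 4 (stack(C, A)): towers=[A/C; B; D; E] holding=-
goal check: towers=[A/C; B; D; E] holding=- — reached (length 4, optimal by BFS)

unstack(A, C)
putdown(A)
pickup(C)
stack(C, A)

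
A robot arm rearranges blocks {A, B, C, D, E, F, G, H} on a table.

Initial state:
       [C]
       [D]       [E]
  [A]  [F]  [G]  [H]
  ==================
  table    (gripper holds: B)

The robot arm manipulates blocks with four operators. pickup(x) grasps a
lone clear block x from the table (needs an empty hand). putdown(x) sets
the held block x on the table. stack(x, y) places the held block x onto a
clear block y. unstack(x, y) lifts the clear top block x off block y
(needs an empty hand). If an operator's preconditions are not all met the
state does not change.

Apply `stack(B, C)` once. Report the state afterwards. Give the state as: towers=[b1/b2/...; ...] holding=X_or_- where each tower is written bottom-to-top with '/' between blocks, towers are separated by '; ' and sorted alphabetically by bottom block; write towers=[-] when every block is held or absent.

before: towers=[A; F/D/C; G; H/E] holding=B
pre[stack(B, C)]: holding(B) ✓, clear(C) ✓, B≠C ✓
all met → apply stack(B, C)
after:  towers=[A; F/D/C/B; G; H/E] holding=-

towers=[A; F/D/C/B; G; H/E] holding=-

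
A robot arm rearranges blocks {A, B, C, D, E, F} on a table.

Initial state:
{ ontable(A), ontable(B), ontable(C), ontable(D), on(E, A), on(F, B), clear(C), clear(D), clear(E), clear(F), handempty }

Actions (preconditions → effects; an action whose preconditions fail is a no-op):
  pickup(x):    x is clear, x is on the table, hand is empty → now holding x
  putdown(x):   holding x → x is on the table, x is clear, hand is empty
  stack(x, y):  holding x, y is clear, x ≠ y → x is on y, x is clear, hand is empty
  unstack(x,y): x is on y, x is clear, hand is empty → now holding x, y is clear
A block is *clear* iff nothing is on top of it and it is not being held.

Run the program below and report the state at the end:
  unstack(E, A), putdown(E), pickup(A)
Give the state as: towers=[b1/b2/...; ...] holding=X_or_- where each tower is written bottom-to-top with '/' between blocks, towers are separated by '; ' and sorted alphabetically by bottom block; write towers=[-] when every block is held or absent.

towers=[B/F; C; D; E] holding=A

step 1 (unstack(E, A)): towers=[A; B/F; C; D] holding=E
step 2 (putdown(E)): towers=[A; B/F; C; D; E] holding=-
step 3 (pickup(A)): towers=[B/F; C; D; E] holding=A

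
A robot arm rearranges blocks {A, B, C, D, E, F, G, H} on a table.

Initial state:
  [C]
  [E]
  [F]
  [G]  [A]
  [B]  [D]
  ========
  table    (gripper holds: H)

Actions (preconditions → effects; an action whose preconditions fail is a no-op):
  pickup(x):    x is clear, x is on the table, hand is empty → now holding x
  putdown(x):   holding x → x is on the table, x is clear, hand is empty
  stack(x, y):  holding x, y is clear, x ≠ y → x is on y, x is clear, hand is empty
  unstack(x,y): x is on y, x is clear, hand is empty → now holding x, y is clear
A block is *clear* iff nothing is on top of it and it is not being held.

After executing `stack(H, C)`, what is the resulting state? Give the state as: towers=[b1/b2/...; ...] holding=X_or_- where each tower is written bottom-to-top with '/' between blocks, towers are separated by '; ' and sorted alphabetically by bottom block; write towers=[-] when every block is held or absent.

before: towers=[B/G/F/E/C; D/A] holding=H
pre[stack(H, C)]: holding(H) ok, clear(C) ok, H≠C ok
all met → apply stack(H, C)
after:  towers=[B/G/F/E/C/H; D/A] holding=-

towers=[B/G/F/E/C/H; D/A] holding=-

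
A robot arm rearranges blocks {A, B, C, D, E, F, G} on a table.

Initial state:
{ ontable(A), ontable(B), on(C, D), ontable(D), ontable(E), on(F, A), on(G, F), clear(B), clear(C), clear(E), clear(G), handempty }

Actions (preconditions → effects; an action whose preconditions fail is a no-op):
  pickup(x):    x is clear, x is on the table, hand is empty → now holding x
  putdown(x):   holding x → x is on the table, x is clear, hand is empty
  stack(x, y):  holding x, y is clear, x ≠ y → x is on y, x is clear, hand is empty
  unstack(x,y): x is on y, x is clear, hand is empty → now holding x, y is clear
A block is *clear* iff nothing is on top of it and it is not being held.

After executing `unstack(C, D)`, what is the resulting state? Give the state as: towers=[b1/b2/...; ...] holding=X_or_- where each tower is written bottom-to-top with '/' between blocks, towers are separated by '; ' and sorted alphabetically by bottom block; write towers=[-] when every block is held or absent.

before: towers=[A/F/G; B; D/C; E] holding=-
pre[unstack(C, D)]: on(C,D) ✓, clear(C) ✓, handempty ✓
all met → apply unstack(C, D)
after:  towers=[A/F/G; B; D; E] holding=C

towers=[A/F/G; B; D; E] holding=C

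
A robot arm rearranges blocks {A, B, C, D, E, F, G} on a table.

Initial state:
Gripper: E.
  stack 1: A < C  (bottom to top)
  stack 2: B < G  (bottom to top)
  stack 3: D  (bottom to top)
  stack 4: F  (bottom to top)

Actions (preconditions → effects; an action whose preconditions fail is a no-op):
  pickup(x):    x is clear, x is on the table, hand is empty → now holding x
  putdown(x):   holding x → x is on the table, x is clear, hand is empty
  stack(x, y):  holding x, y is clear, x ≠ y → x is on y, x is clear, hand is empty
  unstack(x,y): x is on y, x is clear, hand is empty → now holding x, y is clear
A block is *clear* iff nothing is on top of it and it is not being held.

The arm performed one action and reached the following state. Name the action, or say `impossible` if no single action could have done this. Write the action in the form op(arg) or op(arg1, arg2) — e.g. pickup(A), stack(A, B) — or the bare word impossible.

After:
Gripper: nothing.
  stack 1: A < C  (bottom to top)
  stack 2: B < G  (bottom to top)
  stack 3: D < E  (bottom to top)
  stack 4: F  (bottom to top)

stack(E, D)

target: towers=[A/C; B/G; D/E; F] holding=-
        putdown(E) → towers=[A/C; B/G; D; E; F] holding=-
       stack(E, F) → towers=[A/C; B/G; D; F/E] holding=-
       stack(E, G) → towers=[A/C; B/G/E; D; F] holding=-
       stack(E, D) → towers=[A/C; B/G; D/E; F] holding=-  ← match
       stack(E, C) → towers=[A/C/E; B/G; D; F] holding=-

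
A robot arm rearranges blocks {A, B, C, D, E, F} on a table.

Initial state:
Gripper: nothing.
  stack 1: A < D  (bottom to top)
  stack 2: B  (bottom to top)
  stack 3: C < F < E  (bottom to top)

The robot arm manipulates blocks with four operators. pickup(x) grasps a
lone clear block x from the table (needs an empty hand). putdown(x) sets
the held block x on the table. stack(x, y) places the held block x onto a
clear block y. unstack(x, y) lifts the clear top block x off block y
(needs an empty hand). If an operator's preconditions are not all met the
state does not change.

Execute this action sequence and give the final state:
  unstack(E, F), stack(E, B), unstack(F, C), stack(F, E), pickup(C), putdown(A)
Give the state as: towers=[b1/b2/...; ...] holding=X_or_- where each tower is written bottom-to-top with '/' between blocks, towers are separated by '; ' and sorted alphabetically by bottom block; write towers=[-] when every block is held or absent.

step 1 (unstack(E, F)): towers=[A/D; B; C/F] holding=E
step 2 (stack(E, B)): towers=[A/D; B/E; C/F] holding=-
step 3 (unstack(F, C)): towers=[A/D; B/E; C] holding=F
step 4 (stack(F, E)): towers=[A/D; B/E/F; C] holding=-
step 5 (pickup(C)): towers=[A/D; B/E/F] holding=C
step 6 (putdown(A)) [no-op]: towers=[A/D; B/E/F] holding=C

towers=[A/D; B/E/F] holding=C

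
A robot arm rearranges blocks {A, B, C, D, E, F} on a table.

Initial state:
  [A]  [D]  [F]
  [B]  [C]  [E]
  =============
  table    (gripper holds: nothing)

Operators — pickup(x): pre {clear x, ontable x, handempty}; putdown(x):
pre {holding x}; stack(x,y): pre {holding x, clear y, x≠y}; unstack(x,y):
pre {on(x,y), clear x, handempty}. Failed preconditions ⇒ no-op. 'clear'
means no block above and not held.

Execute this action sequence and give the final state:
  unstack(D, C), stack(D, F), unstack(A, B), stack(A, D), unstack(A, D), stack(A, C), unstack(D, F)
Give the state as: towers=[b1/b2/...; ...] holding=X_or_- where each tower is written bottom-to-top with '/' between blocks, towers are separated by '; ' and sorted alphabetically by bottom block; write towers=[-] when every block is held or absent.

step 1 (unstack(D, C)): towers=[B/A; C; E/F] holding=D
step 2 (stack(D, F)): towers=[B/A; C; E/F/D] holding=-
step 3 (unstack(A, B)): towers=[B; C; E/F/D] holding=A
step 4 (stack(A, D)): towers=[B; C; E/F/D/A] holding=-
step 5 (unstack(A, D)): towers=[B; C; E/F/D] holding=A
step 6 (stack(A, C)): towers=[B; C/A; E/F/D] holding=-
step 7 (unstack(D, F)): towers=[B; C/A; E/F] holding=D

towers=[B; C/A; E/F] holding=D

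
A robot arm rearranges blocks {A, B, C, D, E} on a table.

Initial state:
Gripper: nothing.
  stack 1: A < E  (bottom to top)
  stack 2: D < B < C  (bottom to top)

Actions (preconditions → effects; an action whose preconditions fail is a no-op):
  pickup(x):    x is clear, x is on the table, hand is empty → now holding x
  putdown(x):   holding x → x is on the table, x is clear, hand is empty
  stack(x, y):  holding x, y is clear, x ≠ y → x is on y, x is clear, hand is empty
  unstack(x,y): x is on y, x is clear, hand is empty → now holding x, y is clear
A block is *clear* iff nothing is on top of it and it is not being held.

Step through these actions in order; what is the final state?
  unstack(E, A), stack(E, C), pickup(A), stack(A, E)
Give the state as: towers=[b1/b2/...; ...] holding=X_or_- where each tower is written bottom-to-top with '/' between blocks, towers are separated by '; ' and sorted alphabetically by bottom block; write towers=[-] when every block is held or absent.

step 1 (unstack(E, A)): towers=[A; D/B/C] holding=E
step 2 (stack(E, C)): towers=[A; D/B/C/E] holding=-
step 3 (pickup(A)): towers=[D/B/C/E] holding=A
step 4 (stack(A, E)): towers=[D/B/C/E/A] holding=-

towers=[D/B/C/E/A] holding=-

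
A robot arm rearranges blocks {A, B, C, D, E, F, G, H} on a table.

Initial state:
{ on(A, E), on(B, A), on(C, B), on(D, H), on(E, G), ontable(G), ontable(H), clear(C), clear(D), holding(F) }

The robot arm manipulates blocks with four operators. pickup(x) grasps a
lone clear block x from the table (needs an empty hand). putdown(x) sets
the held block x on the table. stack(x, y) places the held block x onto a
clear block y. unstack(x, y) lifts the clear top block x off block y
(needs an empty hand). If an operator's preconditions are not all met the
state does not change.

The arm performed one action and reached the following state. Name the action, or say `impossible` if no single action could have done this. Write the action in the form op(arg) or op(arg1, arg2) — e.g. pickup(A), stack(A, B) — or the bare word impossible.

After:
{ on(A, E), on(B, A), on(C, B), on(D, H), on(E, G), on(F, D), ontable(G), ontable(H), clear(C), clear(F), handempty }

target: towers=[G/E/A/B/C; H/D/F] holding=-
        putdown(F) → towers=[F; G/E/A/B/C; H/D] holding=-
       stack(F, D) → towers=[G/E/A/B/C; H/D/F] holding=-  ← match
       stack(F, C) → towers=[G/E/A/B/C/F; H/D] holding=-

stack(F, D)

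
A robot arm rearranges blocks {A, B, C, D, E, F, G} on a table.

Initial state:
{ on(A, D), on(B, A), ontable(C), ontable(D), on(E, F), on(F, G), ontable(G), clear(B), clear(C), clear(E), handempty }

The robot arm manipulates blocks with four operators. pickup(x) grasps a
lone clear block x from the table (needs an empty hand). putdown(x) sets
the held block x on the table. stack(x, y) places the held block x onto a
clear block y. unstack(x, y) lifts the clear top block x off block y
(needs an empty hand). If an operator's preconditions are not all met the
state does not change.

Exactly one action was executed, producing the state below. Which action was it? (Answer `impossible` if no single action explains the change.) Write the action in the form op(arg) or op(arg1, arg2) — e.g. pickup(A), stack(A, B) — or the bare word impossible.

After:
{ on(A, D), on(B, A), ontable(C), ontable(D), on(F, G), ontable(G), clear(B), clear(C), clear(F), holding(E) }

target: towers=[C; D/A/B; G/F] holding=E
     unstack(B, A) → towers=[C; D/A; G/F/E] holding=B
     unstack(E, F) → towers=[C; D/A/B; G/F] holding=E  ← match
         pickup(C) → towers=[D/A/B; G/F/E] holding=C

unstack(E, F)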